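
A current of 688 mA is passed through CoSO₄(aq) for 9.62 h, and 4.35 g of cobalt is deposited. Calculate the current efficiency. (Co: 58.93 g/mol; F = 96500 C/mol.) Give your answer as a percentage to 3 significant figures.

59.8%

Q = 0.688 × 34632 = 23830 C
n(e⁻) = 23830 / 96500 = 0.2469 mol
Co²⁺ + 2e⁻ → Co, so theoretical n(Co) = 0.1235 mol → 7.278 g
Efficiency = 4.35 / 7.278 = 0.5977 = 59.8%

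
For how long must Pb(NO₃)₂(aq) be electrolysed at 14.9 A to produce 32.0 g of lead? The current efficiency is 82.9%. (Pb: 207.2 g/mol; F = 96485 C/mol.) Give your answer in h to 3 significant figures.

n(Pb) = 32.0 / 207.2 = 0.1544 mol
Pb²⁺ + 2e⁻ → Pb, so n(e⁻) = 2 × 0.1544 = 0.3088 mol
Q = 0.3088 × 96485 / 0.829 = 35940 C
t = Q / I = 35940 / 14.9 = 2412 s = 0.670 h

0.670 h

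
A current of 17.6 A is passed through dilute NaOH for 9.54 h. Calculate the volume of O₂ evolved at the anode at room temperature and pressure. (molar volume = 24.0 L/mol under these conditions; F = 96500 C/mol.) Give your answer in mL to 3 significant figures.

Charge passed = 17.6 × 34344 = 6.045×10^5 C
n(e⁻) = Q/F = 6.045×10^5/96500 = 6.264 mol
2H₂O → O₂ + 4H⁺ + 4e⁻, so n(O₂) = 6.264 / 4 = 1.566 mol
V = 1.566 × 24.0 = 37.58 L
= 37600 mL

37600 mL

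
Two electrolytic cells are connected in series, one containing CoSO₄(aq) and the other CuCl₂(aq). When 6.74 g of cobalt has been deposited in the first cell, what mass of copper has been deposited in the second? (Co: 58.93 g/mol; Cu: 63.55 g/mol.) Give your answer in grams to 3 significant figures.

n(Co) = 6.74 / 58.93 = 0.1144 mol
Co²⁺ + 2e⁻ → Co, so n(e⁻) = 2 × 0.1144 = 0.2288 mol
Since the cells are in series, n(e⁻) in the Cu cell is also 0.2288 mol.
Cu²⁺ + 2e⁻ → Cu, so n(Cu) = 0.2288 / 2 = 0.1144 mol
m(Cu) = 0.1144 × 63.55 = 7.27 g

7.27 g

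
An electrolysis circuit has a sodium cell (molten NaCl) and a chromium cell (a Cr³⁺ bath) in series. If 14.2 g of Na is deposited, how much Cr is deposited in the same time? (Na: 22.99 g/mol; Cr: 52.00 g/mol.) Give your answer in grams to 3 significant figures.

n(Na) = 14.2 / 22.99 = 0.6177 mol
Na⁺ + e⁻ → Na, so n(e⁻) = 0.6177 mol
The cells are in series, so the same charge (and hence the same n(e⁻) = 0.6177 mol) passes through both.
Cr³⁺ + 3e⁻ → Cr, so n(Cr) = 0.6177 / 3 = 0.2059 mol
m(Cr) = 0.2059 × 52.00 = 10.7 g

10.7 g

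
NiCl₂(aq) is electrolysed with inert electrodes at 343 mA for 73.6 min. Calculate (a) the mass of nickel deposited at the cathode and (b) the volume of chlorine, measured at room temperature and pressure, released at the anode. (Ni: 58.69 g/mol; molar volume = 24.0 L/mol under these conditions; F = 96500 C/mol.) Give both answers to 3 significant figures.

Q = 0.343 × 4416 = 1515 C; n(e⁻) = 1515 / 96500 = 0.01570 mol
Cathode: Ni²⁺ + 2e⁻ → Ni → n(Ni) = 0.01570/2 = 0.007850 mol → 0.461 g
Anode: 2Cl⁻ → Cl₂ + 2e⁻ → n(Cl₂) = 0.01570/2 = 0.007850 mol → 0.188 L

0.461 g Ni; 0.188 L Cl₂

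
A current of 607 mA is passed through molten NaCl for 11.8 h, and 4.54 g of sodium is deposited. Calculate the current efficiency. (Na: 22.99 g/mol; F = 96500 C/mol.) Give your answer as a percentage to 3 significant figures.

73.9%

Q = 0.607 × 42480 = 25790 C
n(e⁻) = 25790 / 96500 = 0.2673 mol
Na⁺ + e⁻ → Na, so theoretical n(Na) = 0.2673 mol → 6.145 g
Efficiency = 4.54 / 6.145 = 0.7388 = 73.9%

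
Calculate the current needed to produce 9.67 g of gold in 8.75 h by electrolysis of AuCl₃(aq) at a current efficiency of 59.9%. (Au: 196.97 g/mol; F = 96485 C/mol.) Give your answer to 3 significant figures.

n(Au) = 9.67 / 196.97 = 0.04909 mol
Au³⁺ + 3e⁻ → Au, so n(e⁻) = 3 × 0.04909 = 0.1473 mol
Q = 0.1473 × 96485 / 0.599 = 23730 C
I = Q / t = 23730 / 31500 s = 0.753 A

0.753 A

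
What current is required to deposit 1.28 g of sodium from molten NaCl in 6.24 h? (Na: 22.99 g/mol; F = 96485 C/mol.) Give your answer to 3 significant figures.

0.239 A

n(Na) = 1.28 / 22.99 = 0.05568 mol
Na⁺ + e⁻ → Na, so n(e⁻) = 0.05568 mol
Q = 0.05568 × 96485 = 5372 C
I = Q / t = 5372 / 22464 s = 0.239 A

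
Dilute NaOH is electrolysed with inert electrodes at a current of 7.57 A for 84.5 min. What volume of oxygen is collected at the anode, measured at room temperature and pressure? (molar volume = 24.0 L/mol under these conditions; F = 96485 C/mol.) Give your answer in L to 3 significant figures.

2.39 L

Q = It = 7.57 × 5070 = 38380 C
n(e⁻) = Q/F = 38380/96485 = 0.3978 mol
2H₂O → O₂ + 4H⁺ + 4e⁻, so n(O₂) = 0.3978 / 4 = 0.09945 mol
V = 0.09945 × 24.0 = 2.387 L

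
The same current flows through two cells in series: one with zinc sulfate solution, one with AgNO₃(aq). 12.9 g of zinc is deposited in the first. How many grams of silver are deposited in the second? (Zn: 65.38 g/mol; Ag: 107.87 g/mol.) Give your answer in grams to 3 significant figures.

42.6 g

n(Zn) = 12.9 / 65.38 = 0.1973 mol
Zn²⁺ + 2e⁻ → Zn, so n(e⁻) = 2 × 0.1973 = 0.3946 mol
In series, the same 0.3946 mol of electrons flows through the second cell.
Ag⁺ + e⁻ → Ag, so n(Ag) = 0.3946 mol
m(Ag) = 0.3946 × 107.87 = 42.6 g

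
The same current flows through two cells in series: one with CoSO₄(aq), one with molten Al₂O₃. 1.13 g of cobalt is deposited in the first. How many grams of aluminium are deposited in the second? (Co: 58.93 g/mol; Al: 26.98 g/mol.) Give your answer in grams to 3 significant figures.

n(Co) = 1.13 / 58.93 = 0.01918 mol
Co²⁺ + 2e⁻ → Co, so n(e⁻) = 2 × 0.01918 = 0.03836 mol
Since the cells are in series, n(e⁻) in the Al cell is also 0.03836 mol.
Al³⁺ + 3e⁻ → Al, so n(Al) = 0.03836 / 3 = 0.01279 mol
m(Al) = 0.01279 × 26.98 = 0.345 g

0.345 g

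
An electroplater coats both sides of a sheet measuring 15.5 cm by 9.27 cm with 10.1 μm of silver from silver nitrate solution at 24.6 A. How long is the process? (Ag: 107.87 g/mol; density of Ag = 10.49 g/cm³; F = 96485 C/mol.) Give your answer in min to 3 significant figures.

1.85 min

Plated area = 2 × 15.5 × 9.27 = 287.4 cm²
Volume = 287.4 × 10.1×10⁻⁴ cm = 0.2903 cm³
m(Ag) = 0.2903 × 10.49 = 3.045 g
n(Ag) = 3.045 / 107.87 = 0.02823 mol; n(e⁻) = 0.02823 mol
Q = 0.02823 × 96485 = 2724 C
t = 2724 / 24.6 = 110.7 s = 1.85 min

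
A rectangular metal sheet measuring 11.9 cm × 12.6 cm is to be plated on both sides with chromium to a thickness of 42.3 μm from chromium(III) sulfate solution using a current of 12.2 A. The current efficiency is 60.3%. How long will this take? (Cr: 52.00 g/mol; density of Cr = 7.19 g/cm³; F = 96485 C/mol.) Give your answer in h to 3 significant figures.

1.92 h

Plated area = 2 × 11.9 × 12.6 = 299.9 cm²
Volume = 299.9 × 42.3×10⁻⁴ cm = 1.269 cm³
m(Cr) = 1.269 × 7.19 = 9.124 g
n(Cr) = 9.124 / 52.00 = 0.1755 mol; n(e⁻) = 3 × 0.1755 = 0.5265 mol
Q = 0.5265 × 96485 / 0.603 = 84240 C
t = 84240 / 12.2 = 6905 s = 1.92 h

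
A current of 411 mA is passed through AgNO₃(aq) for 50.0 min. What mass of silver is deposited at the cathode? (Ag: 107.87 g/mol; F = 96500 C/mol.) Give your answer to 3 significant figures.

Q = 0.411 A × 3000 s = 1233 C
n(e⁻) = 1233 / 96500 = 0.01278 mol
Ag⁺ + e⁻ → Ag, so n(Ag) = 0.01278 mol
m = 0.01278 × 107.87 = 1.38 g

1.38 g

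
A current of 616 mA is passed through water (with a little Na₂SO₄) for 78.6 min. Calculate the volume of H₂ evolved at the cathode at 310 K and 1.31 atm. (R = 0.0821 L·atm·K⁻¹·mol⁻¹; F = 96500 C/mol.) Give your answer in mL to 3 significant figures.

292 mL

Q = 0.616 A × 4716 s = 2905 C
n(e⁻) = 2905 / 96500 = 0.03010 mol
2H⁺ + 2e⁻ → H₂, so n(H₂) = 0.03010 / 2 = 0.01505 mol
V = nRT/P = 0.01505 × 0.0821 × 310 / 1.31 = 0.2924 L
= 292 mL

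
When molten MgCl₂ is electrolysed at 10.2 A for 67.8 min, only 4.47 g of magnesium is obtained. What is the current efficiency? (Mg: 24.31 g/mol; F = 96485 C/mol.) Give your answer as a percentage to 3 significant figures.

Q = 10.2 × 4068 = 41490 C
n(e⁻) = 41490 / 96485 = 0.4300 mol
Mg²⁺ + 2e⁻ → Mg, so theoretical n(Mg) = 0.2150 mol → 5.227 g
Efficiency = 4.47 / 5.227 = 0.8552 = 85.5%

85.5%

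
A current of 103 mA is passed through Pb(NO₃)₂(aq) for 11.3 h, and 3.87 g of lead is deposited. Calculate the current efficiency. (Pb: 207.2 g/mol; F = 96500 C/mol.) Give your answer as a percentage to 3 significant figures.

86.0%

Q = 0.103 × 40680 = 4190 C
n(e⁻) = 4190 / 96500 = 0.04342 mol
Pb²⁺ + 2e⁻ → Pb, so theoretical n(Pb) = 0.02171 mol → 4.498 g
Efficiency = 3.87 / 4.498 = 0.8604 = 86.0%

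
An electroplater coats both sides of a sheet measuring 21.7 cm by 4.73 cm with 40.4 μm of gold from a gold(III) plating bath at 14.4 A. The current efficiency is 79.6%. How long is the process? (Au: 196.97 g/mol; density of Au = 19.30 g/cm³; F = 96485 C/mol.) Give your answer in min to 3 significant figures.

Plated area = 2 × 21.7 × 4.73 = 205.3 cm²
Volume = 205.3 × 40.4×10⁻⁴ cm = 0.8294 cm³
m(Au) = 0.8294 × 19.30 = 16.01 g
n(Au) = 16.01 / 196.97 = 0.08128 mol; n(e⁻) = 3 × 0.08128 = 0.2438 mol
Q = 0.2438 × 96485 / 0.796 = 29550 C
t = 29550 / 14.4 = 2052 s = 34.2 min

34.2 min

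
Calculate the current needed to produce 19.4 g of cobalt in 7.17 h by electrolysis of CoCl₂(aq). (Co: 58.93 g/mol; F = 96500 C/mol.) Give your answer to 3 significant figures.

n(Co) = 19.4 / 58.93 = 0.3292 mol
Co²⁺ + 2e⁻ → Co, so n(e⁻) = 2 × 0.3292 = 0.6584 mol
Q = 0.6584 × 96500 = 63540 C
I = Q / t = 63540 / 25812 s = 2.46 A

2.46 A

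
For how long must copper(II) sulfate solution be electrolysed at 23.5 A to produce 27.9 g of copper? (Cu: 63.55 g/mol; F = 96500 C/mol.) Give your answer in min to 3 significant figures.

60.1 min

n(Cu) = 27.9 / 63.55 = 0.4390 mol
Cu²⁺ + 2e⁻ → Cu, so n(e⁻) = 2 × 0.4390 = 0.8780 mol
Q = 0.8780 × 96500 = 84730 C
t = Q / I = 84730 / 23.5 = 3606 s = 60.1 min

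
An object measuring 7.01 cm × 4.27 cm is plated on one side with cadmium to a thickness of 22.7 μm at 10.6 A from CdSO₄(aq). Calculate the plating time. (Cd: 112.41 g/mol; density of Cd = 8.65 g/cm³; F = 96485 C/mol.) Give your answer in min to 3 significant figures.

1.59 min

Plated area = 7.01 × 4.27 = 29.93 cm²
Volume = 29.93 × 22.7×10⁻⁴ cm = 0.06794 cm³
m(Cd) = 0.06794 × 8.65 = 0.5877 g
n(Cd) = 0.5877 / 112.41 = 0.005228 mol; n(e⁻) = 2 × 0.005228 = 0.01046 mol
Q = 0.01046 × 96485 = 1009 C
t = 1009 / 10.6 = 95.19 s = 1.59 min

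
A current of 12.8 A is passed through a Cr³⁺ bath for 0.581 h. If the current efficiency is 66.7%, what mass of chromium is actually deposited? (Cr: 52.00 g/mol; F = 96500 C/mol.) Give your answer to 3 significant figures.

Q = 12.8 × 2091.6 = 26770 C
n(e⁻) = 26770 / 96500 = 0.2774 mol
Cr³⁺ + 3e⁻ → Cr, so theoretical m(Cr) = 0.09247 × 52.00 = 4.808 g
Actual mass = 66.7% × 4.808 = 3.21 g

3.21 g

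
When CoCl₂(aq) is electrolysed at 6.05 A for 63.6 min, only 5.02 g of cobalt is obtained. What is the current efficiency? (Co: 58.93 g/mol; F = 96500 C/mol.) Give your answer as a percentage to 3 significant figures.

71.2%

Q = 6.05 × 3816 = 23090 C
n(e⁻) = 23090 / 96500 = 0.2393 mol
Co²⁺ + 2e⁻ → Co, so theoretical n(Co) = 0.1197 mol → 7.054 g
Efficiency = 5.02 / 7.054 = 0.7117 = 71.2%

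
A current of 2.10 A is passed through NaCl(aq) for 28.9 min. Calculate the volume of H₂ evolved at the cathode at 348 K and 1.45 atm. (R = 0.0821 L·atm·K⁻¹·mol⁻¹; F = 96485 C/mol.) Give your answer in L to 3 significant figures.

Charge passed = 2.10 × 1734 = 3641 C
n(e⁻) = 3641 / 96485 = 0.03774 mol
2H⁺ + 2e⁻ → H₂, so n(H₂) = 0.03774 / 2 = 0.01887 mol
V = nRT/P = 0.01887 × 0.0821 × 348 / 1.45 = 0.3718 L

0.372 L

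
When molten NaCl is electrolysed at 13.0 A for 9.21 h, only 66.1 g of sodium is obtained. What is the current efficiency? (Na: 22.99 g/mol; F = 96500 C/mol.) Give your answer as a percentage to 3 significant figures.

64.4%

Q = 13.0 × 33156 = 4.310×10^5 C
n(e⁻) = 4.310×10^5 / 96500 = 4.466 mol
Na⁺ + e⁻ → Na, so theoretical n(Na) = 4.466 mol → 102.7 g
Efficiency = 66.1 / 102.7 = 0.6436 = 64.4%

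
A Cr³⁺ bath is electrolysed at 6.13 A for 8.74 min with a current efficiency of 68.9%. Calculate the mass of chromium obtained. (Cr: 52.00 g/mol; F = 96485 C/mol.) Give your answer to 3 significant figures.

Q = 6.13 × 524.4 = 3215 C
n(e⁻) = 3215 / 96485 = 0.03332 mol
Cr³⁺ + 3e⁻ → Cr, so theoretical m(Cr) = 0.01111 × 52.00 = 0.5777 g
Actual mass = 68.9% × 0.5777 = 0.398 g

0.398 g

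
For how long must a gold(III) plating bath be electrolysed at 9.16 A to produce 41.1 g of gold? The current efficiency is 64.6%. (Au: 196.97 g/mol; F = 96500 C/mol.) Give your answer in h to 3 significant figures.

2.84 h

n(Au) = 41.1 / 196.97 = 0.2087 mol
Au³⁺ + 3e⁻ → Au, so n(e⁻) = 3 × 0.2087 = 0.6261 mol
Q = 0.6261 × 96500 / 0.646 = 93530 C
t = Q / I = 93530 / 9.16 = 10210 s = 2.84 h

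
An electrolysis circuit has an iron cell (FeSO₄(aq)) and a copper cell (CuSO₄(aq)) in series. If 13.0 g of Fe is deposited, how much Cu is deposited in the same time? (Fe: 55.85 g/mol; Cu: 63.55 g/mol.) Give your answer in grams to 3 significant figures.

14.8 g

n(Fe) = 13.0 / 55.85 = 0.2328 mol
Fe²⁺ + 2e⁻ → Fe, so n(e⁻) = 2 × 0.2328 = 0.4656 mol
Since the cells are in series, n(e⁻) in the Cu cell is also 0.4656 mol.
Cu²⁺ + 2e⁻ → Cu, so n(Cu) = 0.4656 / 2 = 0.2328 mol
m(Cu) = 0.2328 × 63.55 = 14.8 g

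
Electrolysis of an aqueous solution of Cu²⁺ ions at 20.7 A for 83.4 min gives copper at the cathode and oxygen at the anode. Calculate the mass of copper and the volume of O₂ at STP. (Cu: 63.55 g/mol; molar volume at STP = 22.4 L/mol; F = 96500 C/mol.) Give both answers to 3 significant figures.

34.1 g Cu; 6.01 L O₂

Q = 20.7 × 5004 = 1.036×10^5 C; n(e⁻) = 1.036×10^5 / 96500 = 1.074 mol
Cathode: Cu²⁺ + 2e⁻ → Cu → n(Cu) = 1.074/2 = 0.5370 mol → 34.1 g
Anode: 2H₂O → O₂ + 4H⁺ + 4e⁻ → n(O₂) = 1.074/4 = 0.2685 mol → 6.01 L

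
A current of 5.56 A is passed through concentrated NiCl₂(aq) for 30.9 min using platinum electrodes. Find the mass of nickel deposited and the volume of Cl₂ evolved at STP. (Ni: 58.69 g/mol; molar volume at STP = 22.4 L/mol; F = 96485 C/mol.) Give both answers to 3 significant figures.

3.14 g Ni; 1.20 L Cl₂

Q = 5.56 × 1854 = 10310 C; n(e⁻) = 10310 / 96485 = 0.1069 mol
Cathode: Ni²⁺ + 2e⁻ → Ni → n(Ni) = 0.1069/2 = 0.05345 mol → 3.14 g
Anode: 2Cl⁻ → Cl₂ + 2e⁻ → n(Cl₂) = 0.1069/2 = 0.05345 mol → 1.20 L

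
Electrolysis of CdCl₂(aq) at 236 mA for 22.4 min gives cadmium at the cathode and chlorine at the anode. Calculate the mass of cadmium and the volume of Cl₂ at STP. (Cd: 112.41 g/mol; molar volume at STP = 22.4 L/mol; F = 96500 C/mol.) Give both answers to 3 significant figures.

Q = 0.236 × 1344 = 317.2 C; n(e⁻) = 317.2 / 96500 = 0.003287 mol
Cathode: Cd²⁺ + 2e⁻ → Cd → n(Cd) = 0.003287/2 = 0.001644 mol → 0.185 g
Anode: 2Cl⁻ → Cl₂ + 2e⁻ → n(Cl₂) = 0.003287/2 = 0.001644 mol → 0.0368 L

0.185 g Cd; 0.0368 L Cl₂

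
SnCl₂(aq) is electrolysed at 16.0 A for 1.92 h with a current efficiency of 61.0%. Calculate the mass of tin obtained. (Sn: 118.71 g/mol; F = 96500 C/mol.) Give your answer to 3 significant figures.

Q = 16.0 × 6912 = 1.106×10^5 C
n(e⁻) = 1.106×10^5 / 96500 = 1.146 mol
Sn²⁺ + 2e⁻ → Sn, so theoretical m(Sn) = 0.5730 × 118.71 = 68.02 g
Actual mass = 61.0% × 68.02 = 41.5 g

41.5 g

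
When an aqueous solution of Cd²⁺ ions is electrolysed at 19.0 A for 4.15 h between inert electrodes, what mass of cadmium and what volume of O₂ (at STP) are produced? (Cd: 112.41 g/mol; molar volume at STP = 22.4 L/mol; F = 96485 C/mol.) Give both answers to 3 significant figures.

Q = 19.0 × 14940 = 2.839×10^5 C; n(e⁻) = 2.839×10^5 / 96485 = 2.942 mol
Cathode: Cd²⁺ + 2e⁻ → Cd → n(Cd) = 2.942/2 = 1.471 mol → 165 g
Anode: 2H₂O → O₂ + 4H⁺ + 4e⁻ → n(O₂) = 2.942/4 = 0.7355 mol → 16.5 L

165 g Cd; 16.5 L O₂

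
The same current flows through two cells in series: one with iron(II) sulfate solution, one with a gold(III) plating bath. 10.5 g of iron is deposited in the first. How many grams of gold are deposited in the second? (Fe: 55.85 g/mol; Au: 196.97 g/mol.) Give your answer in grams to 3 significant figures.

24.7 g

n(Fe) = 10.5 / 55.85 = 0.1880 mol
Fe²⁺ + 2e⁻ → Fe, so n(e⁻) = 2 × 0.1880 = 0.3760 mol
Since the cells are in series, n(e⁻) in the Au cell is also 0.3760 mol.
Au³⁺ + 3e⁻ → Au, so n(Au) = 0.3760 / 3 = 0.1253 mol
m(Au) = 0.1253 × 196.97 = 24.7 g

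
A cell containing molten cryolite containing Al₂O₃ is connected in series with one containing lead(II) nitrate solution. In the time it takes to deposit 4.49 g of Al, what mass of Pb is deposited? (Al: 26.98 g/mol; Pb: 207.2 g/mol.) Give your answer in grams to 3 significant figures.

n(Al) = 4.49 / 26.98 = 0.1664 mol
Al³⁺ + 3e⁻ → Al, so n(e⁻) = 3 × 0.1664 = 0.4992 mol
Since the cells are in series, n(e⁻) in the Pb cell is also 0.4992 mol.
Pb²⁺ + 2e⁻ → Pb, so n(Pb) = 0.4992 / 2 = 0.2496 mol
m(Pb) = 0.2496 × 207.2 = 51.7 g

51.7 g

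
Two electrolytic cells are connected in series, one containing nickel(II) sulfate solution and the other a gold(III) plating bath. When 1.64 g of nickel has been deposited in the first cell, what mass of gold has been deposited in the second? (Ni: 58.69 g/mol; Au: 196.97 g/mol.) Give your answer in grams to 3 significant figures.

n(Ni) = 1.64 / 58.69 = 0.02794 mol
Ni²⁺ + 2e⁻ → Ni, so n(e⁻) = 2 × 0.02794 = 0.05588 mol
Since the cells are in series, n(e⁻) in the Au cell is also 0.05588 mol.
Au³⁺ + 3e⁻ → Au, so n(Au) = 0.05588 / 3 = 0.01863 mol
m(Au) = 0.01863 × 196.97 = 3.67 g

3.67 g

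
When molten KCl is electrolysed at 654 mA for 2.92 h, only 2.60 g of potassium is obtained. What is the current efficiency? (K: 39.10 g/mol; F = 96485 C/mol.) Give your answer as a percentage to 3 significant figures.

Q = 0.654 × 10512 = 6875 C
n(e⁻) = 6875 / 96485 = 0.07125 mol
K⁺ + e⁻ → K, so theoretical n(K) = 0.07125 mol → 2.786 g
Efficiency = 2.60 / 2.786 = 0.9332 = 93.3%

93.3%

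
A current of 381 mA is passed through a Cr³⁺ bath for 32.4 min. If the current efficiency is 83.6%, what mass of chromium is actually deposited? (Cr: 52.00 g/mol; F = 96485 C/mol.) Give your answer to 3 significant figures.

0.111 g

Q = 0.381 × 1944 = 740.7 C
n(e⁻) = 740.7 / 96485 = 0.007677 mol
Cr³⁺ + 3e⁻ → Cr, so theoretical m(Cr) = 0.002559 × 52.00 = 0.1331 g
Actual mass = 83.6% × 0.1331 = 0.111 g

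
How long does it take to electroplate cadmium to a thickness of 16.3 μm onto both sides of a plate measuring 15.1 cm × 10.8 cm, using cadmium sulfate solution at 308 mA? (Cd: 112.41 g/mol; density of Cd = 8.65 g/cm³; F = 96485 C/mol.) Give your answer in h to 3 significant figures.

7.12 h

Plated area = 2 × 15.1 × 10.8 = 326.2 cm²
Volume = 326.2 × 16.3×10⁻⁴ cm = 0.5317 cm³
m(Cd) = 0.5317 × 8.65 = 4.599 g
n(Cd) = 4.599 / 112.41 = 0.04091 mol; n(e⁻) = 2 × 0.04091 = 0.08182 mol
Q = 0.08182 × 96485 = 7894 C
t = 7894 / 0.308 = 25630 s = 7.12 h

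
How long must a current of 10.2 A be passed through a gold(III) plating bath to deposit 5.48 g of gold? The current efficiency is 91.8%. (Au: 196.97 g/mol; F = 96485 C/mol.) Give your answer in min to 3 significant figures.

14.3 min

n(Au) = 5.48 / 196.97 = 0.02782 mol
Au³⁺ + 3e⁻ → Au, so n(e⁻) = 3 × 0.02782 = 0.08346 mol
Q = 0.08346 × 96485 / 0.918 = 8772 C
t = Q / I = 8772 / 10.2 = 860.0 s = 14.3 min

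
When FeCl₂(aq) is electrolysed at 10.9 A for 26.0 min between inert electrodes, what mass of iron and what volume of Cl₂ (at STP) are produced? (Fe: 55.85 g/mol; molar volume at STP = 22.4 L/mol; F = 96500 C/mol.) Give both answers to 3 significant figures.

4.92 g Fe; 1.97 L Cl₂

Q = 10.9 × 1560 = 17000 C; n(e⁻) = 17000 / 96500 = 0.1762 mol
Cathode: Fe²⁺ + 2e⁻ → Fe → n(Fe) = 0.1762/2 = 0.08810 mol → 4.92 g
Anode: 2Cl⁻ → Cl₂ + 2e⁻ → n(Cl₂) = 0.1762/2 = 0.08810 mol → 1.97 L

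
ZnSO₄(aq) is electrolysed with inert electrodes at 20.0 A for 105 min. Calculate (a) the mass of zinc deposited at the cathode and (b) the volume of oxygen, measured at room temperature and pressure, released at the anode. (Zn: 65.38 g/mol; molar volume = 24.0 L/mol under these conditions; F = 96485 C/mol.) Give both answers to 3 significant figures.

Q = 20.0 × 6300 = 1.260×10^5 C; n(e⁻) = 1.260×10^5 / 96485 = 1.306 mol
Cathode: Zn²⁺ + 2e⁻ → Zn → n(Zn) = 1.306/2 = 0.6530 mol → 42.7 g
Anode: 2H₂O → O₂ + 4H⁺ + 4e⁻ → n(O₂) = 1.306/4 = 0.3265 mol → 7.84 L

42.7 g Zn; 7.84 L O₂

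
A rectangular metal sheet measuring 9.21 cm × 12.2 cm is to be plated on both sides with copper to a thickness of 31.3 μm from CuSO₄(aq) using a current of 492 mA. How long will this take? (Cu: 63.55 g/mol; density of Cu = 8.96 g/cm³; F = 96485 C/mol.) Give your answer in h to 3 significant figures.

10.8 h

Plated area = 2 × 9.21 × 12.2 = 224.7 cm²
Volume = 224.7 × 31.3×10⁻⁴ cm = 0.7033 cm³
m(Cu) = 0.7033 × 8.96 = 6.302 g
n(Cu) = 6.302 / 63.55 = 0.09917 mol; n(e⁻) = 2 × 0.09917 = 0.1983 mol
Q = 0.1983 × 96485 = 19130 C
t = 19130 / 0.492 = 38880 s = 10.8 h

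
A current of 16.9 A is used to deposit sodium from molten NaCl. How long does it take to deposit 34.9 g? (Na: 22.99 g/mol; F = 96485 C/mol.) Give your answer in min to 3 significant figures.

144 min

n(Na) = 34.9 / 22.99 = 1.518 mol
Na⁺ + e⁻ → Na, so n(e⁻) = 1.518 mol
Q = 1.518 × 96485 = 1.465×10^5 C
t = Q / I = 1.465×10^5 / 16.9 = 8669 s = 144 min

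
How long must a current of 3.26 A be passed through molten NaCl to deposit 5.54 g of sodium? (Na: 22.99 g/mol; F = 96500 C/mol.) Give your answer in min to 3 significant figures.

119 min

n(Na) = 5.54 / 22.99 = 0.2410 mol
Na⁺ + e⁻ → Na, so n(e⁻) = 0.2410 mol
Q = 0.2410 × 96500 = 23260 C
t = Q / I = 23260 / 3.26 = 7135 s = 119 min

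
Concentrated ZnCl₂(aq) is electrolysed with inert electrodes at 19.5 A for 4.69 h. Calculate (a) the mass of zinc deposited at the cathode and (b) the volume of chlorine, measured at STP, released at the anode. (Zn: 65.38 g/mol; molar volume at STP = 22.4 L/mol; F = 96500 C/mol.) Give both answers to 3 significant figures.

112 g Zn; 38.2 L Cl₂

Q = 19.5 × 16884 = 3.292×10^5 C; n(e⁻) = 3.292×10^5 / 96500 = 3.411 mol
Cathode: Zn²⁺ + 2e⁻ → Zn → n(Zn) = 3.411/2 = 1.706 mol → 112 g
Anode: 2Cl⁻ → Cl₂ + 2e⁻ → n(Cl₂) = 3.411/2 = 1.706 mol → 38.2 L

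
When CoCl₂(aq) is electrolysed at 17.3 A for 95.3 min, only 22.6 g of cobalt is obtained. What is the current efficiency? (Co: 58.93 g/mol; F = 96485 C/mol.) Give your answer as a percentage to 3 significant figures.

Q = 17.3 × 5718 = 98920 C
n(e⁻) = 98920 / 96485 = 1.025 mol
Co²⁺ + 2e⁻ → Co, so theoretical n(Co) = 0.5125 mol → 30.20 g
Efficiency = 22.6 / 30.20 = 0.7483 = 74.8%

74.8%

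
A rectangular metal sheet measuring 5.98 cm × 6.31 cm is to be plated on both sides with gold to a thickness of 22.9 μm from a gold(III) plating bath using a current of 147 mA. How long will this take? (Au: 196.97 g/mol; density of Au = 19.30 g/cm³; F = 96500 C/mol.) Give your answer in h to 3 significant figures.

Plated area = 2 × 5.98 × 6.31 = 75.47 cm²
Volume = 75.47 × 22.9×10⁻⁴ cm = 0.1728 cm³
m(Au) = 0.1728 × 19.30 = 3.335 g
n(Au) = 3.335 / 196.97 = 0.01693 mol; n(e⁻) = 3 × 0.01693 = 0.05079 mol
Q = 0.05079 × 96500 = 4901 C
t = 4901 / 0.147 = 33340 s = 9.26 h

9.26 h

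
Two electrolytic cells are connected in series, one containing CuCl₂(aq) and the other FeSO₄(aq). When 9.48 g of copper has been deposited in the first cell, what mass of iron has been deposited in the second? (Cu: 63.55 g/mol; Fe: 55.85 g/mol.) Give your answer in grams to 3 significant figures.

8.33 g

n(Cu) = 9.48 / 63.55 = 0.1492 mol
Cu²⁺ + 2e⁻ → Cu, so n(e⁻) = 2 × 0.1492 = 0.2984 mol
Same current for the same time ⇒ same n(e⁻) = 0.2984 mol in both cells.
Fe²⁺ + 2e⁻ → Fe, so n(Fe) = 0.2984 / 2 = 0.1492 mol
m(Fe) = 0.1492 × 55.85 = 8.33 g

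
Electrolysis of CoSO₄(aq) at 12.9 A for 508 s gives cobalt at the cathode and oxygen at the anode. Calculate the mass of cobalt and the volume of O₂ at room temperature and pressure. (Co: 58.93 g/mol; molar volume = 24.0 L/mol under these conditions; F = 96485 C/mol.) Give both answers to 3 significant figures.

2.00 g Co; 0.408 L O₂

Q = 12.9 × 508 = 6553 C; n(e⁻) = 6553 / 96485 = 0.06792 mol
Cathode: Co²⁺ + 2e⁻ → Co → n(Co) = 0.06792/2 = 0.03396 mol → 2.00 g
Anode: 2H₂O → O₂ + 4H⁺ + 4e⁻ → n(O₂) = 0.06792/4 = 0.01698 mol → 0.408 L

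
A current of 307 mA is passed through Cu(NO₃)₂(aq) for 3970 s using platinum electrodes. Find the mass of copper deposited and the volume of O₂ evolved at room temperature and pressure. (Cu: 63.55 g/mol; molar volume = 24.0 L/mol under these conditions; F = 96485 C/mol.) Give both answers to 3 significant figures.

Q = 0.307 × 3970 = 1219 C; n(e⁻) = 1219 / 96485 = 0.01263 mol
Cathode: Cu²⁺ + 2e⁻ → Cu → n(Cu) = 0.01263/2 = 0.006315 mol → 0.401 g
Anode: 2H₂O → O₂ + 4H⁺ + 4e⁻ → n(O₂) = 0.01263/4 = 0.003158 mol → 0.0758 L

0.401 g Cu; 0.0758 L O₂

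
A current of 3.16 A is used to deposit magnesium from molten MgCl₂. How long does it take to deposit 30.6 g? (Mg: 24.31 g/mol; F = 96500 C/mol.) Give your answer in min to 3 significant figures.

1280 min

n(Mg) = 30.6 / 24.31 = 1.259 mol
Mg²⁺ + 2e⁻ → Mg, so n(e⁻) = 2 × 1.259 = 2.518 mol
Q = 2.518 × 96500 = 2.430×10^5 C
t = Q / I = 2.430×10^5 / 3.16 = 76900 s = 1280 min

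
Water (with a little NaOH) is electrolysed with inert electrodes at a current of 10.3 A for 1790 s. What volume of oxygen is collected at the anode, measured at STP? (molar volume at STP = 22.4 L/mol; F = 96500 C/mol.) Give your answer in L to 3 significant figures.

Q = It = 10.3 × 1790 = 18440 C
n(e⁻) = Q/F = 18440/96500 = 0.1911 mol
2H₂O → O₂ + 4H⁺ + 4e⁻, so n(O₂) = 0.1911 / 4 = 0.04778 mol
V = 0.04778 × 22.4 = 1.070 L

1.07 L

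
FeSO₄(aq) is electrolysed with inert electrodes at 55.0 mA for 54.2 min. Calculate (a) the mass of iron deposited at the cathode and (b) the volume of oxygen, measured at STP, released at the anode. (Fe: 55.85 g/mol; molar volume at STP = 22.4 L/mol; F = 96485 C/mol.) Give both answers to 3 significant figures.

0.0518 g Fe; 0.0104 L O₂

Q = 0.0550 × 3252 = 178.9 C; n(e⁻) = 178.9 / 96485 = 0.001854 mol
Cathode: Fe²⁺ + 2e⁻ → Fe → n(Fe) = 0.001854/2 = 9.270×10^-4 mol → 0.0518 g
Anode: 2H₂O → O₂ + 4H⁺ + 4e⁻ → n(O₂) = 0.001854/4 = 4.635×10^-4 mol → 0.0104 L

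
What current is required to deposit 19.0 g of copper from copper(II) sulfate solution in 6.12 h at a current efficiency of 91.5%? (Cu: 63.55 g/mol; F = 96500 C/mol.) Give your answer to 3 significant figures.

2.86 A

n(Cu) = 19.0 / 63.55 = 0.2990 mol
Cu²⁺ + 2e⁻ → Cu, so n(e⁻) = 2 × 0.2990 = 0.5980 mol
Q = 0.5980 × 96500 / 0.915 = 63070 C
I = Q / t = 63070 / 22032 s = 2.86 A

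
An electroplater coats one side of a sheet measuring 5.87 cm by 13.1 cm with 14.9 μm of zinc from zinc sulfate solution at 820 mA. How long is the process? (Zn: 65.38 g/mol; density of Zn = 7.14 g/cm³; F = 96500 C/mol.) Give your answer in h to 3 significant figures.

Plated area = 5.87 × 13.1 = 76.90 cm²
Volume = 76.90 × 14.9×10⁻⁴ cm = 0.1146 cm³
m(Zn) = 0.1146 × 7.14 = 0.8182 g
n(Zn) = 0.8182 / 65.38 = 0.01251 mol; n(e⁻) = 2 × 0.01251 = 0.02502 mol
Q = 0.02502 × 96500 = 2414 C
t = 2414 / 0.820 = 2944 s = 0.818 h

0.818 h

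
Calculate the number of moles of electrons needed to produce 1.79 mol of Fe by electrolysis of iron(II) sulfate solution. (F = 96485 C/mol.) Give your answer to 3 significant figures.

3.58 mol

Fe²⁺ + 2e⁻ → Fe, so n(e⁻) = 2 × 1.79 = 3.580 mol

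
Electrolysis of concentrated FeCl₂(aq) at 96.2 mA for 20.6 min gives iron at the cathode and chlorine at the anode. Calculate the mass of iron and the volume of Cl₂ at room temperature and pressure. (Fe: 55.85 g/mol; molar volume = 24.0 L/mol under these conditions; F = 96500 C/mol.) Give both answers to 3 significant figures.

0.0344 g Fe; 0.0148 L Cl₂

Q = 0.0962 × 1236 = 118.9 C; n(e⁻) = 118.9 / 96500 = 0.001232 mol
Cathode: Fe²⁺ + 2e⁻ → Fe → n(Fe) = 0.001232/2 = 6.160×10^-4 mol → 0.0344 g
Anode: 2Cl⁻ → Cl₂ + 2e⁻ → n(Cl₂) = 0.001232/2 = 6.160×10^-4 mol → 0.0148 L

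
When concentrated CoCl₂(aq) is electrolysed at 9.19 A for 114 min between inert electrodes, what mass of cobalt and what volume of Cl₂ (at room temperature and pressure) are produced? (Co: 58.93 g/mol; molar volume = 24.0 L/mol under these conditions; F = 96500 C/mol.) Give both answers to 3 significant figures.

19.2 g Co; 7.82 L Cl₂

Q = 9.19 × 6840 = 62860 C; n(e⁻) = 62860 / 96500 = 0.6514 mol
Cathode: Co²⁺ + 2e⁻ → Co → n(Co) = 0.6514/2 = 0.3257 mol → 19.2 g
Anode: 2Cl⁻ → Cl₂ + 2e⁻ → n(Cl₂) = 0.6514/2 = 0.3257 mol → 7.82 L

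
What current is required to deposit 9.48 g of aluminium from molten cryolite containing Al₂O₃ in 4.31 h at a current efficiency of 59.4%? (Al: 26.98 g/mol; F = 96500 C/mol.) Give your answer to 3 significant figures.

11.0 A

n(Al) = 9.48 / 26.98 = 0.3514 mol
Al³⁺ + 3e⁻ → Al, so n(e⁻) = 3 × 0.3514 = 1.054 mol
Q = 1.054 × 96500 / 0.594 = 1.712×10^5 C
I = Q / t = 1.712×10^5 / 15516 s = 11.0 A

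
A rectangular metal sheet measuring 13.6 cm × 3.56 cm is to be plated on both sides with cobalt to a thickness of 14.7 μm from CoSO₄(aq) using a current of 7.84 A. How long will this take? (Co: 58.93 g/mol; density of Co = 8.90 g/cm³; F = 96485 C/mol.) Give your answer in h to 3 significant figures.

Plated area = 2 × 13.6 × 3.56 = 96.83 cm²
Volume = 96.83 × 14.7×10⁻⁴ cm = 0.1423 cm³
m(Co) = 0.1423 × 8.90 = 1.266 g
n(Co) = 1.266 / 58.93 = 0.02148 mol; n(e⁻) = 2 × 0.02148 = 0.04296 mol
Q = 0.04296 × 96485 = 4145 C
t = 4145 / 7.84 = 528.7 s = 0.147 h

0.147 h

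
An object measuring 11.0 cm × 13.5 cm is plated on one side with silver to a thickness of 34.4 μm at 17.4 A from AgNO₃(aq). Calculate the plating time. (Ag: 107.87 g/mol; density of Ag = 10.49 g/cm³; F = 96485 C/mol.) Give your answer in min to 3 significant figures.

Plated area = 11.0 × 13.5 = 148.5 cm²
Volume = 148.5 × 34.4×10⁻⁴ cm = 0.5108 cm³
m(Ag) = 0.5108 × 10.49 = 5.358 g
n(Ag) = 5.358 / 107.87 = 0.04967 mol; n(e⁻) = 0.04967 mol
Q = 0.04967 × 96485 = 4792 C
t = 4792 / 17.4 = 275.4 s = 4.59 min

4.59 min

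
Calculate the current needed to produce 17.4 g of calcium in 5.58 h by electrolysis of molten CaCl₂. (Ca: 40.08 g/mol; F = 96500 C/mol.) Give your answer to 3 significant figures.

n(Ca) = 17.4 / 40.08 = 0.4341 mol
Ca²⁺ + 2e⁻ → Ca, so n(e⁻) = 2 × 0.4341 = 0.8682 mol
Q = 0.8682 × 96500 = 83780 C
I = Q / t = 83780 / 20088 s = 4.17 A

4.17 A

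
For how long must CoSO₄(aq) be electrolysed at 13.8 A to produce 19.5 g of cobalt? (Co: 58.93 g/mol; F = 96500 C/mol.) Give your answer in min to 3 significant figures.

n(Co) = 19.5 / 58.93 = 0.3309 mol
Co²⁺ + 2e⁻ → Co, so n(e⁻) = 2 × 0.3309 = 0.6618 mol
Q = 0.6618 × 96500 = 63860 C
t = Q / I = 63860 / 13.8 = 4628 s = 77.1 min

77.1 min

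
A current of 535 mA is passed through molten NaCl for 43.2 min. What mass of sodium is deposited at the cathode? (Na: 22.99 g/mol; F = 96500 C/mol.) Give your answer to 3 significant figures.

0.330 g

Charge passed = 0.535 × 2592 = 1387 C
n(e⁻) = 1387 / 96500 = 0.01437 mol
Na⁺ + e⁻ → Na, so n(Na) = 0.01437 mol
m = 0.01437 × 22.99 = 0.330 g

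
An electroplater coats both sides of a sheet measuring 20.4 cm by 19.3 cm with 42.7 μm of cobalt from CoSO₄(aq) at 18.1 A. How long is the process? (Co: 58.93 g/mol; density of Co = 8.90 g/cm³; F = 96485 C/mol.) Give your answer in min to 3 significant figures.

Plated area = 2 × 20.4 × 19.3 = 787.4 cm²
Volume = 787.4 × 42.7×10⁻⁴ cm = 3.362 cm³
m(Co) = 3.362 × 8.90 = 29.92 g
n(Co) = 29.92 / 58.93 = 0.5077 mol; n(e⁻) = 2 × 0.5077 = 1.015 mol
Q = 1.015 × 96485 = 97930 C
t = 97930 / 18.1 = 5410 s = 90.2 min

90.2 min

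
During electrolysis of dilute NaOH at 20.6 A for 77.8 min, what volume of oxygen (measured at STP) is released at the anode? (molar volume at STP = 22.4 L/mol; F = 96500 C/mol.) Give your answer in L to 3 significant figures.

5.58 L

Q = It = 20.6 × 4668 = 96160 C
n(e⁻) = 96160 / 96500 = 0.9965 mol
2H₂O → O₂ + 4H⁺ + 4e⁻, so n(O₂) = 0.9965 / 4 = 0.2491 mol
V = 0.2491 × 22.4 = 5.580 L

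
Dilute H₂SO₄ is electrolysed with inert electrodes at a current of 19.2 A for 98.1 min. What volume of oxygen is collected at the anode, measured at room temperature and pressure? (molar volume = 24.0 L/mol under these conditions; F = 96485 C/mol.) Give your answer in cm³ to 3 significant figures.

Charge passed = 19.2 × 5886 = 1.130×10^5 C
n(e⁻) = Q/F = 1.130×10^5/96485 = 1.171 mol
2H₂O → O₂ + 4H⁺ + 4e⁻, so n(O₂) = 1.171 / 4 = 0.2928 mol
V = 0.2928 × 24.0 = 7.027 L
= 7030 cm³

7030 cm³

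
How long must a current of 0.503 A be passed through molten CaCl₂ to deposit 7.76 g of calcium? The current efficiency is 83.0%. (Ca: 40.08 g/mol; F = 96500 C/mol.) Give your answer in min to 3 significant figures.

1490 min

n(Ca) = 7.76 / 40.08 = 0.1936 mol
Ca²⁺ + 2e⁻ → Ca, so n(e⁻) = 2 × 0.1936 = 0.3872 mol
Q = 0.3872 × 96500 / 0.830 = 45020 C
t = Q / I = 45020 / 0.503 = 89500 s = 1490 min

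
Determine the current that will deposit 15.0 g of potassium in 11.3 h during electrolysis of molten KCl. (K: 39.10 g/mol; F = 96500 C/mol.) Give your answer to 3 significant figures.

0.910 A

n(K) = 15.0 / 39.10 = 0.3836 mol
K⁺ + e⁻ → K, so n(e⁻) = 0.3836 mol
Q = 0.3836 × 96500 = 37020 C
I = Q / t = 37020 / 40680 s = 0.910 A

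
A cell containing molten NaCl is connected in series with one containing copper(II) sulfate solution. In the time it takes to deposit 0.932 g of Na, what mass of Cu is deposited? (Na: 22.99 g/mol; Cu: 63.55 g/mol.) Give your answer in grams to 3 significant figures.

1.29 g

n(Na) = 0.932 / 22.99 = 0.04054 mol
Na⁺ + e⁻ → Na, so n(e⁻) = 0.04054 mol
In series, the same 0.04054 mol of electrons flows through the second cell.
Cu²⁺ + 2e⁻ → Cu, so n(Cu) = 0.04054 / 2 = 0.02027 mol
m(Cu) = 0.02027 × 63.55 = 1.29 g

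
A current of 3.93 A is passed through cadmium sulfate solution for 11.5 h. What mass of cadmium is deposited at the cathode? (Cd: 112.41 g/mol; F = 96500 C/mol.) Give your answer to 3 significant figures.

Q = 3.93 A × 41400 s = 1.627×10^5 C
n(e⁻) = 1.627×10^5 / 96500 = 1.686 mol
Cd²⁺ + 2e⁻ → Cd, so n(Cd) = 1.686 / 2 = 0.8430 mol
m = 0.8430 × 112.41 = 94.8 g

94.8 g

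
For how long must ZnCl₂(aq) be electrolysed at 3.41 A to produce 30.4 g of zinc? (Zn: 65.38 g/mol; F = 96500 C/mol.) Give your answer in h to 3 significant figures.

n(Zn) = 30.4 / 65.38 = 0.4650 mol
Zn²⁺ + 2e⁻ → Zn, so n(e⁻) = 2 × 0.4650 = 0.9300 mol
Q = 0.9300 × 96500 = 89750 C
t = Q / I = 89750 / 3.41 = 26320 s = 7.31 h

7.31 h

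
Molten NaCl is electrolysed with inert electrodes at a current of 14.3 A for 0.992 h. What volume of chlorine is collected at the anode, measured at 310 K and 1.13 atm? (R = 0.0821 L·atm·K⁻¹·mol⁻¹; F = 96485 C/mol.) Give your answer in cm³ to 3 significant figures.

5960 cm³

Q = 14.3 A × 3571.2 s = 51070 C
n(e⁻) = 51070 / 96485 = 0.5293 mol
2Cl⁻ → Cl₂ + 2e⁻, so n(Cl₂) = 0.5293 / 2 = 0.2647 mol
V = nRT/P = 0.2647 × 0.0821 × 310 / 1.13 = 5.962 L
= 5960 cm³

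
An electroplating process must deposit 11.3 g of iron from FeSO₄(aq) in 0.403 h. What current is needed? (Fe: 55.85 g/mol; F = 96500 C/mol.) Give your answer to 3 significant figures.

n(Fe) = 11.3 / 55.85 = 0.2023 mol
Fe²⁺ + 2e⁻ → Fe, so n(e⁻) = 2 × 0.2023 = 0.4046 mol
Q = 0.4046 × 96500 = 39040 C
I = Q / t = 39040 / 1450.8 s = 26.9 A

26.9 A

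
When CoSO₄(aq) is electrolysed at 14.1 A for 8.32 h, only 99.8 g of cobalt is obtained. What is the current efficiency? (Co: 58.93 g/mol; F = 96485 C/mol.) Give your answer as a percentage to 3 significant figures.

Q = 14.1 × 29952 = 4.223×10^5 C
n(e⁻) = 4.223×10^5 / 96485 = 4.377 mol
Co²⁺ + 2e⁻ → Co, so theoretical n(Co) = 2.189 mol → 129.0 g
Efficiency = 99.8 / 129.0 = 0.7736 = 77.4%

77.4%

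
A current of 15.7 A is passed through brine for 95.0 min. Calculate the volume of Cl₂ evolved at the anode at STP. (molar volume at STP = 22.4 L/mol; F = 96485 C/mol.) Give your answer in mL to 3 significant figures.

Q = It = 15.7 × 5700 = 89490 C
n(e⁻) = 89490 / 96485 = 0.9275 mol
2Cl⁻ → Cl₂ + 2e⁻, so n(Cl₂) = 0.9275 / 2 = 0.4638 mol
V = 0.4638 × 22.4 = 10.39 L
= 10400 mL

10400 mL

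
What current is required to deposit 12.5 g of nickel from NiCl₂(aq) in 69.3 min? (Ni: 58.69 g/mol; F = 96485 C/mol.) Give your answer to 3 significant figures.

9.88 A

n(Ni) = 12.5 / 58.69 = 0.2130 mol
Ni²⁺ + 2e⁻ → Ni, so n(e⁻) = 2 × 0.2130 = 0.4260 mol
Q = 0.4260 × 96485 = 41100 C
I = Q / t = 41100 / 4158 s = 9.88 A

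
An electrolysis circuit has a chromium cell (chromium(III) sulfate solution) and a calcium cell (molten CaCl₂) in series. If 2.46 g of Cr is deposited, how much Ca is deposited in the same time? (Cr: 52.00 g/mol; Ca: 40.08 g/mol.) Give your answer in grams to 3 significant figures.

2.84 g

n(Cr) = 2.46 / 52.00 = 0.04731 mol
Cr³⁺ + 3e⁻ → Cr, so n(e⁻) = 3 × 0.04731 = 0.1419 mol
Since the cells are in series, n(e⁻) in the Ca cell is also 0.1419 mol.
Ca²⁺ + 2e⁻ → Ca, so n(Ca) = 0.1419 / 2 = 0.07095 mol
m(Ca) = 0.07095 × 40.08 = 2.84 g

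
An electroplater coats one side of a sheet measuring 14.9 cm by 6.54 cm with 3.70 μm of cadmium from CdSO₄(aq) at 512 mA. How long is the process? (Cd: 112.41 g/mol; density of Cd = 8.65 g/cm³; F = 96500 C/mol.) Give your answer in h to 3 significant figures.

0.291 h

Plated area = 14.9 × 6.54 = 97.45 cm²
Volume = 97.45 × 3.70×10⁻⁴ cm = 0.03606 cm³
m(Cd) = 0.03606 × 8.65 = 0.3119 g
n(Cd) = 0.3119 / 112.41 = 0.002775 mol; n(e⁻) = 2 × 0.002775 = 0.005550 mol
Q = 0.005550 × 96500 = 535.6 C
t = 535.6 / 0.512 = 1046 s = 0.291 h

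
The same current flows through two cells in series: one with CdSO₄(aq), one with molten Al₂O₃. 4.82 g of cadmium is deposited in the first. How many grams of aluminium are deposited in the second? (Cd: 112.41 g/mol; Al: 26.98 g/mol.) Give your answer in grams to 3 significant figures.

n(Cd) = 4.82 / 112.41 = 0.04288 mol
Cd²⁺ + 2e⁻ → Cd, so n(e⁻) = 2 × 0.04288 = 0.08576 mol
Same current for the same time ⇒ same n(e⁻) = 0.08576 mol in both cells.
Al³⁺ + 3e⁻ → Al, so n(Al) = 0.08576 / 3 = 0.02859 mol
m(Al) = 0.02859 × 26.98 = 0.771 g

0.771 g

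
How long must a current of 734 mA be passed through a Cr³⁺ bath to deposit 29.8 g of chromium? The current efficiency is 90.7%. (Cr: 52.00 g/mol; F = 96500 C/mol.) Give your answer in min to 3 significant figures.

n(Cr) = 29.8 / 52.00 = 0.5731 mol
Cr³⁺ + 3e⁻ → Cr, so n(e⁻) = 3 × 0.5731 = 1.719 mol
Q = 1.719 × 96500 / 0.907 = 1.829×10^5 C
t = Q / I = 1.829×10^5 / 0.734 = 2.492×10^5 s = 4150 min

4150 min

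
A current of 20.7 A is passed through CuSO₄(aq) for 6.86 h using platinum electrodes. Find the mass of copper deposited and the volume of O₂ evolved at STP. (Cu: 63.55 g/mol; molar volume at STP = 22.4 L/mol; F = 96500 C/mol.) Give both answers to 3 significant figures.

Q = 20.7 × 24696 = 5.112×10^5 C; n(e⁻) = 5.112×10^5 / 96500 = 5.297 mol
Cathode: Cu²⁺ + 2e⁻ → Cu → n(Cu) = 5.297/2 = 2.649 mol → 168 g
Anode: 2H₂O → O₂ + 4H⁺ + 4e⁻ → n(O₂) = 5.297/4 = 1.324 mol → 29.7 L

168 g Cu; 29.7 L O₂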